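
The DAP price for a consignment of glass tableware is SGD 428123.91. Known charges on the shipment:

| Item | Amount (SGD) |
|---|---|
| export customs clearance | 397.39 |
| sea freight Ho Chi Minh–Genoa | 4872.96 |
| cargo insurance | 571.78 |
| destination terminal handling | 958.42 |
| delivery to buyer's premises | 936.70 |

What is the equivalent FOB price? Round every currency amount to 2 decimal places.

Not relevant to the conversion: export clearance — on the seller under both DAP and FOB; already in the DAP price and stays in the FOB price.
From DAP to FOB, the seller no longer bears: freight, insurance, destination terminal, delivery.
FOB price = 428123.91 − 4872.96 − 571.78 − 958.42 − 936.70 = 420784.05

FOB price: SGD 420784.05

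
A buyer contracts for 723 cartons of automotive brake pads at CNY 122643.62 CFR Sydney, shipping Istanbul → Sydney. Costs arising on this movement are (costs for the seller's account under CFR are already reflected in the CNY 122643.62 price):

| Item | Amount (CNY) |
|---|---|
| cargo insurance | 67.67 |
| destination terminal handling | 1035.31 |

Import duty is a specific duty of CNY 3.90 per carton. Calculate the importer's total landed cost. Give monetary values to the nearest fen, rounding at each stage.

Total landed cost: CNY 126566.30

CFR: the seller pays costs through ocean freight to the destination port, but not insurance.
CIF value = CFR price + insurance = 122643.62 + 67.67 = 122711.29
Import duty = 723 × 3.90 = 2819.70
Buyer bears: insurance 67.67 + destination terminal 1035.31 + duty 2819.70 = 3922.68
Landed cost = invoice 122643.62 + 3922.68 = 126566.30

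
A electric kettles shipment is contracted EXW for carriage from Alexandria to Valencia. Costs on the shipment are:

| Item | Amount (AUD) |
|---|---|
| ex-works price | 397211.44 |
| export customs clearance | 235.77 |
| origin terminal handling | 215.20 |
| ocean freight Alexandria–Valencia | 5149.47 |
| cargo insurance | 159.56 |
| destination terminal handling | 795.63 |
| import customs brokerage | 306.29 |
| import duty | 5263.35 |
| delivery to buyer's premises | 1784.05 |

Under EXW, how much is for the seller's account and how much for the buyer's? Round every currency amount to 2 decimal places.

EXW: the seller makes goods available at their premises; the buyer bears all onward costs.
Seller's account: goods 397211.44 = 397211.44
Buyer's account: export clearance 235.77 + origin terminal 215.20 + freight 5149.47 + insurance 159.56 + destination terminal 795.63 + brokerage 306.29 + duty 5263.35 + delivery 1784.05 = 13909.32

Seller: AUD 397211.44; buyer: AUD 13909.32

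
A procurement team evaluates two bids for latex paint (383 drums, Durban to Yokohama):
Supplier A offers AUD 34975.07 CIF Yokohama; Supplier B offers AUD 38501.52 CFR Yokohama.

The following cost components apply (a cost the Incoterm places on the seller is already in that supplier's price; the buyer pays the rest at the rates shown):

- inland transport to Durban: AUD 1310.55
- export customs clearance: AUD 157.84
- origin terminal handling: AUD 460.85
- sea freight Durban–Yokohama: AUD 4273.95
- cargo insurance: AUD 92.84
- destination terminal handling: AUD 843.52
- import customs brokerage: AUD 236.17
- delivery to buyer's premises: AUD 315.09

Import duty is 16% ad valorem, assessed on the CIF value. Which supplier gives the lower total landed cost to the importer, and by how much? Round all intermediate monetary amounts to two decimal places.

Supplier A (CIF):
The CIF price already equals the CIF value: 34975.07
Import duty = 34975.07 × 16% = 5596.01
Buyer bears (A): 843.52 + 236.17 + 315.09 = 1394.78
Landed cost (A) = invoice 34975.07 + 1394.78 + duty 5596.01 = 41965.86
Supplier B (CFR):
CIF value = CFR price + insurance = 38501.52 + 92.84 = 38594.36
Import duty = 38594.36 × 16% = 6175.10
Buyer bears (B): 92.84 + 843.52 + 236.17 + 315.09 = 1487.62
Landed cost (B) = invoice 38501.52 + 1487.62 + duty 6175.10 = 46164.24
Difference = |41965.86 − 46164.24| = 4198.38

Supplier A is cheaper by AUD 4198.38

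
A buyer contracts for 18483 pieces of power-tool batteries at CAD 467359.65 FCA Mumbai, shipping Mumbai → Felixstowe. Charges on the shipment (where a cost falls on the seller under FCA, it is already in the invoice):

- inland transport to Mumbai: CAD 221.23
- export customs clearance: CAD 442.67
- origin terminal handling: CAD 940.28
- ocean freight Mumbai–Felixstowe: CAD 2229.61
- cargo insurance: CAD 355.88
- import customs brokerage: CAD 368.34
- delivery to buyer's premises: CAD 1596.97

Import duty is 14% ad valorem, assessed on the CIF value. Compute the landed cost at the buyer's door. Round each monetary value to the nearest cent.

Total landed cost: CAD 538774.69

FCA: the seller delivers export-cleared goods to the carrier; the buyer bears costs from that point.
Already in the invoice (seller's account under FCA): inland to port, export clearance — exclude.
CIF value = FCA price + origin terminal + freight + insurance = 467359.65 + 940.28 + 2229.61 + 355.88 = 470885.42
Import duty = 470885.42 × 14% = 65923.96
Buyer bears: origin terminal 940.28 + freight 2229.61 + insurance 355.88 + brokerage 368.34 + delivery 1596.97 + duty 65923.96 = 71415.04
Landed cost = invoice 467359.65 + 71415.04 = 538774.69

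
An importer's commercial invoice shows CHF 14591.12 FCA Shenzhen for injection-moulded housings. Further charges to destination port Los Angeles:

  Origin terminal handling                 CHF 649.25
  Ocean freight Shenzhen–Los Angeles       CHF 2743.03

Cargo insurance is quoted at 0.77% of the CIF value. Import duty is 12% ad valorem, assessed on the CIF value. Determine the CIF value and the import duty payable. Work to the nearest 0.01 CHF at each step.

CIF value: CHF 18122.95; import duty: CHF 2174.75

Let C be the CIF value. C = FCA price + pre-shipment costs + freight + 0.77% × C
C − 0.77% × C = 14591.12 + 649.25 + 2743.03
0.9923 × C = 17983.40
C = 17983.40 / 0.9923 = 18122.95
Insurance premium = 0.77% × 18122.95 = 139.55
Import duty = 18122.95 × 12% = 2174.75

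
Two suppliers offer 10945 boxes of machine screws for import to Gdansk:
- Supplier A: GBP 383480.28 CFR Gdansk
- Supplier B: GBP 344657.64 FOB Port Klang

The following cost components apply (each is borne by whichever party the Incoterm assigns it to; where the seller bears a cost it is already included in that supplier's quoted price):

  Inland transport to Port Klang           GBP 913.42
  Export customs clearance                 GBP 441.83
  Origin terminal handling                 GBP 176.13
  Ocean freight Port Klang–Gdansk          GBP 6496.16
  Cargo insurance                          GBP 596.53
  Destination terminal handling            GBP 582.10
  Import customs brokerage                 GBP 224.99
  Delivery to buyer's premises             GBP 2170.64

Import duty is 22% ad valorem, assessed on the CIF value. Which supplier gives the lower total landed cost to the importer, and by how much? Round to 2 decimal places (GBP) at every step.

Supplier A (CFR):
CIF value = CFR price + insurance = 383480.28 + 596.53 = 384076.81
Import duty = 384076.81 × 22% = 84496.90
Buyer bears (A): 596.53 + 582.10 + 224.99 + 2170.64 = 3574.26
Landed cost (A) = invoice 383480.28 + 3574.26 + duty 84496.90 = 471551.44
Supplier B (FOB):
CIF value = FOB price + freight + insurance = 344657.64 + 6496.16 + 596.53 = 351750.33
Import duty = 351750.33 × 22% = 77385.07
Buyer bears (B): 6496.16 + 596.53 + 582.10 + 224.99 + 2170.64 = 10070.42
Landed cost (B) = invoice 344657.64 + 10070.42 + duty 77385.07 = 432113.13
Difference = |471551.44 − 432113.13| = 39438.31

Supplier B is cheaper by GBP 39438.31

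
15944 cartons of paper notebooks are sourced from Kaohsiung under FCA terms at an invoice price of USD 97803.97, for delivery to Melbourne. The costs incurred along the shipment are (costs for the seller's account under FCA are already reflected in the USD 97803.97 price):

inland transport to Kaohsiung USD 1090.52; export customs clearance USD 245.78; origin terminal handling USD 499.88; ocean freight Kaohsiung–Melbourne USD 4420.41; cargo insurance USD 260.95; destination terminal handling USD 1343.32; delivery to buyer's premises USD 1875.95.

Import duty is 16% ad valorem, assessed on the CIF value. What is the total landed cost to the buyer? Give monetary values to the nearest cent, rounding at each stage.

FCA: the seller delivers export-cleared goods to the carrier; the buyer bears costs from that point.
Already in the invoice (seller's account under FCA): inland to port, export clearance — exclude.
CIF value = FCA price + origin terminal + freight + insurance = 97803.97 + 499.88 + 4420.41 + 260.95 = 102985.21
Import duty = 102985.21 × 16% = 16477.63
Buyer bears: origin terminal 499.88 + freight 4420.41 + insurance 260.95 + destination terminal 1343.32 + delivery 1875.95 + duty 16477.63 = 24878.14
Landed cost = invoice 97803.97 + 24878.14 = 122682.11

Total landed cost: USD 122682.11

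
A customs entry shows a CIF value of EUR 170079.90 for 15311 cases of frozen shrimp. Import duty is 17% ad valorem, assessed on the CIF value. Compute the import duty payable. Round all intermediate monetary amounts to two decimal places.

Import duty: EUR 28913.58

Import duty = 170079.90 × 17% = 28913.58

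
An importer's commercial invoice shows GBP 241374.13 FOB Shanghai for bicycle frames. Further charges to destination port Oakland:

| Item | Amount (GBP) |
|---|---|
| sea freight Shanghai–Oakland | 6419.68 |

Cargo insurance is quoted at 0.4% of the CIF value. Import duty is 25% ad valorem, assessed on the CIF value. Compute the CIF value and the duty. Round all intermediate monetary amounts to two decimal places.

CIF value: GBP 248788.97; import duty: GBP 62197.24

Let C be the CIF value. C = FOB price + freight + 0.4% × C
C − 0.4% × C = 241374.13 + 6419.68
0.996 × C = 247793.81
C = 247793.81 / 0.996 = 248788.97
Insurance premium = 0.4% × 248788.97 = 995.16
Import duty = 248788.97 × 25% = 62197.24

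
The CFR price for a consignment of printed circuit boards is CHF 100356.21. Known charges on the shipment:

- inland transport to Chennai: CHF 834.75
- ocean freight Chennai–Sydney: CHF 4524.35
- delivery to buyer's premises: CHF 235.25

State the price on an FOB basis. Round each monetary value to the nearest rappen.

Not relevant to the conversion: inland to port — on the seller under both CFR and FOB; already in the CFR price and stays in the FOB price. delivery — on the buyer under both terms; not part of either seller's price.
From CFR to FOB, the seller no longer bears: freight.
FOB price = 100356.21 − 4524.35 = 95831.86

FOB price: CHF 95831.86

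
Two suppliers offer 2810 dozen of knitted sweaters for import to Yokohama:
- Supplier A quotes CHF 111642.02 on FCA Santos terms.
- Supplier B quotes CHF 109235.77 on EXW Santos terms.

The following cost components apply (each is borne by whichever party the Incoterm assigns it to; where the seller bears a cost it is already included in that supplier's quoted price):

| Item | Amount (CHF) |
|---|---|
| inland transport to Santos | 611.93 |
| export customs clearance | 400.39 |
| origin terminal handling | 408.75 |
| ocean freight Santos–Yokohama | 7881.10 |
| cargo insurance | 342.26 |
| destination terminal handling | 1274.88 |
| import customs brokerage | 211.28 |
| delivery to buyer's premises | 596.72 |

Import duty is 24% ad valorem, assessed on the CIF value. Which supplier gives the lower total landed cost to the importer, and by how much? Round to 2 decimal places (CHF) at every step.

Supplier A (FCA):
CIF value = FCA price + origin terminal + freight + insurance = 111642.02 + 408.75 + 7881.10 + 342.26 = 120274.13
Import duty = 120274.13 × 24% = 28865.79
Buyer bears (A): 408.75 + 7881.10 + 342.26 + 1274.88 + 211.28 + 596.72 = 10714.99
Landed cost (A) = invoice 111642.02 + 10714.99 + duty 28865.79 = 151222.80
Supplier B (EXW):
CIF value = EXW price + inland to port + export clearance + origin terminal + freight + insurance = 109235.77 + 611.93 + 400.39 + 408.75 + 7881.10 + 342.26 = 118880.20
Import duty = 118880.20 × 24% = 28531.25
Buyer bears (B): 611.93 + 400.39 + 408.75 + 7881.10 + 342.26 + 1274.88 + 211.28 + 596.72 = 11727.31
Landed cost (B) = invoice 109235.77 + 11727.31 + duty 28531.25 = 149494.33
Difference = |151222.80 − 149494.33| = 1728.47

Supplier B is cheaper by CHF 1728.47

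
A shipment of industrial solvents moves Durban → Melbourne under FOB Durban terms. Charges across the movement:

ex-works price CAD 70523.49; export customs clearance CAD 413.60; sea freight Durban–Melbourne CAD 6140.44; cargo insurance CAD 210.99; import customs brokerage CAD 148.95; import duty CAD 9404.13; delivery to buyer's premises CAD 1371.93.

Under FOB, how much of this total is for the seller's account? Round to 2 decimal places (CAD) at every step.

FOB: the seller bears costs until goods are on board at the origin port; the buyer bears freight, insurance and all costs thereafter.
Seller's account: goods 70523.49 + export clearance 413.60 = 70937.09
Buyer's account: freight 6140.44 + insurance 210.99 + brokerage 148.95 + duty 9404.13 + delivery 1371.93 = 17276.44

Seller's account: CAD 70937.09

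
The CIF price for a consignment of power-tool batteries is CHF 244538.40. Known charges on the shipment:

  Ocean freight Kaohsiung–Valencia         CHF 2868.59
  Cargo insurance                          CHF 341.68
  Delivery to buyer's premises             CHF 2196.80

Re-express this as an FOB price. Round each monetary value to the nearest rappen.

FOB price: CHF 241328.13

Not relevant to the conversion: delivery — on the buyer under both terms; not part of either seller's price.
From CIF to FOB, the seller no longer bears: freight, insurance.
FOB price = 244538.40 − 2868.59 − 341.68 = 241328.13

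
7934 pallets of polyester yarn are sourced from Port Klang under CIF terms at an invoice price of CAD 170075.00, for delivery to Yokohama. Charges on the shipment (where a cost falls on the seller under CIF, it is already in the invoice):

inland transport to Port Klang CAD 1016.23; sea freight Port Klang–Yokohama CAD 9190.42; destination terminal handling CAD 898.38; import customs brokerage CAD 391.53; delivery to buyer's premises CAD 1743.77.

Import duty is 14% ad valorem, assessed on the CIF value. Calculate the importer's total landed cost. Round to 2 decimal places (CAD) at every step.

Total landed cost: CAD 196919.18

CIF: the seller pays costs through ocean freight and marine insurance to the destination port.
Already in the invoice (seller's account under CIF): inland to port, freight — exclude.
The CIF price already equals the CIF value: 170075.00
Import duty = 170075.00 × 14% = 23810.50
Buyer bears: destination terminal 898.38 + brokerage 391.53 + delivery 1743.77 + duty 23810.50 = 26844.18
Landed cost = invoice 170075.00 + 26844.18 = 196919.18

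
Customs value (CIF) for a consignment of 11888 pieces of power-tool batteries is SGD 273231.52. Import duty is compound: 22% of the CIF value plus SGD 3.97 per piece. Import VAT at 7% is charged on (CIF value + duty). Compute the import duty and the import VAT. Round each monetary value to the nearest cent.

Import duty: SGD 107306.29; import VAT: SGD 26637.65

Ad valorem component: 273231.52 × 22% = 60110.93
Specific component: 11888 × 3.97 = 47195.36
Import duty = 60110.93 + 47195.36 = 107306.29
VAT base = CIF + duty = 273231.52 + 107306.29 = 380537.81
Import VAT = 380537.81 × 7% = 26637.65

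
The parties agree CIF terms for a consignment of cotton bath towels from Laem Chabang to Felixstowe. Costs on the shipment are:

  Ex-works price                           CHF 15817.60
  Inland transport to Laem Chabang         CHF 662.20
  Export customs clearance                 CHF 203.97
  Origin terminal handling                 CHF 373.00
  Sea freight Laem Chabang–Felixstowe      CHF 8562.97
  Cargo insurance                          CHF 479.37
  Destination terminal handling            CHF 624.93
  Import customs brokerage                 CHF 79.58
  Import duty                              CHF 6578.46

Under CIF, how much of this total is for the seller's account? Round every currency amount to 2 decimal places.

Seller's account: CHF 26099.11

CIF: the seller pays costs through ocean freight and marine insurance to the destination port.
Seller's account: goods 15817.60 + inland to port 662.20 + export clearance 203.97 + origin terminal 373.00 + freight 8562.97 + insurance 479.37 = 26099.11
Buyer's account: destination terminal 624.93 + brokerage 79.58 + duty 6578.46 = 7282.97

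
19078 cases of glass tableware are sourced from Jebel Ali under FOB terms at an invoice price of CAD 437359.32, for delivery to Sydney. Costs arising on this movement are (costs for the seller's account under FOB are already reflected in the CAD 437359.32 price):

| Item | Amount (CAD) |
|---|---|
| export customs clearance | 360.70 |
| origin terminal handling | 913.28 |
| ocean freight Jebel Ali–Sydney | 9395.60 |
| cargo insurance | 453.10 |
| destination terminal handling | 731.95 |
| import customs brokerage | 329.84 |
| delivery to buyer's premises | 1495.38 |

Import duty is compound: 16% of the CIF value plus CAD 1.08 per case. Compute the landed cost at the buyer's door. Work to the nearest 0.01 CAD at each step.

FOB: the seller bears costs until goods are on board at the origin port; the buyer bears freight, insurance and all costs thereafter.
Already in the invoice (seller's account under FOB): export clearance, origin terminal — exclude.
CIF value = FOB price + freight + insurance = 437359.32 + 9395.60 + 453.10 = 447208.02
Ad valorem component: 447208.02 × 16% = 71553.28
Specific component: 19078 × 1.08 = 20604.24
Import duty = 71553.28 + 20604.24 = 92157.52
Buyer bears: freight 9395.60 + insurance 453.10 + destination terminal 731.95 + brokerage 329.84 + delivery 1495.38 + duty 92157.52 = 104563.39
Landed cost = invoice 437359.32 + 104563.39 = 541922.71

Total landed cost: CAD 541922.71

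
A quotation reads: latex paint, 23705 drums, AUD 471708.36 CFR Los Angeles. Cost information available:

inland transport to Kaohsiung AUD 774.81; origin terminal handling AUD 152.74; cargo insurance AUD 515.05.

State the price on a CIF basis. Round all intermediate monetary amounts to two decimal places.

CIF price: AUD 472223.41

Not relevant to the conversion: inland to port, origin terminal — on the seller under both CFR and CIF; already in the CFR price and stays in the CIF price.
From CFR to CIF, the seller additionally bears: insurance.
CIF price = 471708.36 + 515.05 = 472223.41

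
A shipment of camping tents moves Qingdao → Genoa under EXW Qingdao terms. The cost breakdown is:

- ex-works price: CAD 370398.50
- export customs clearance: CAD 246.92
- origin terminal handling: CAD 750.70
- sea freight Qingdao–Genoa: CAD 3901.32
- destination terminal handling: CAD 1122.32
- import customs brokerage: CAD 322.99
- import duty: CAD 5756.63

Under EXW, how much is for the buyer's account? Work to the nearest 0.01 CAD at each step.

EXW: the seller makes goods available at their premises; the buyer bears all onward costs.
Seller's account: goods 370398.50 = 370398.50
Buyer's account: export clearance 246.92 + origin terminal 750.70 + freight 3901.32 + destination terminal 1122.32 + brokerage 322.99 + duty 5756.63 = 12100.88

Buyer's account: CAD 12100.88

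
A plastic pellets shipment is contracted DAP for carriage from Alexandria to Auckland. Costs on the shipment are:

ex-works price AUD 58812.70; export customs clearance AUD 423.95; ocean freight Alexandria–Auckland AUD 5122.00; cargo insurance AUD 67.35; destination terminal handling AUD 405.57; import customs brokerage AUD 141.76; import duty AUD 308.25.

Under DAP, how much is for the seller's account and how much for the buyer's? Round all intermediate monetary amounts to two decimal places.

Seller: AUD 64831.57; buyer: AUD 450.01

DAP: the seller bears all costs to the named destination except import duty and clearance.
Seller's account: goods 58812.70 + export clearance 423.95 + freight 5122.00 + insurance 67.35 + destination terminal 405.57 = 64831.57
Buyer's account: brokerage 141.76 + duty 308.25 = 450.01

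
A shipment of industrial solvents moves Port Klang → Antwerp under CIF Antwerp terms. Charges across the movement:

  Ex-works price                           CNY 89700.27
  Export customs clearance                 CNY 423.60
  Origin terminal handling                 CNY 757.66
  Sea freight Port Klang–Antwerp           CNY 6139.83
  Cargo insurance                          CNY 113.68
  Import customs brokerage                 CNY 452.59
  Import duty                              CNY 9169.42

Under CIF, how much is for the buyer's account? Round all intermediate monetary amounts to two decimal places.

CIF: the seller pays costs through ocean freight and marine insurance to the destination port.
Seller's account: goods 89700.27 + export clearance 423.60 + origin terminal 757.66 + freight 6139.83 + insurance 113.68 = 97135.04
Buyer's account: brokerage 452.59 + duty 9169.42 = 9622.01

Buyer's account: CNY 9622.01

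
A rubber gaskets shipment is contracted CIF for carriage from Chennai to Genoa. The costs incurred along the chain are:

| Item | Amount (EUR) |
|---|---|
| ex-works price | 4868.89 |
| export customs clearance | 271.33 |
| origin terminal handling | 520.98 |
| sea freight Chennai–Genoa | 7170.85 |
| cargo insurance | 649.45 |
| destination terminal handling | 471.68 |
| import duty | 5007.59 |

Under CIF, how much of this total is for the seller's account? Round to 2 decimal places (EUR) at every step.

CIF: the seller pays costs through ocean freight and marine insurance to the destination port.
Seller's account: goods 4868.89 + export clearance 271.33 + origin terminal 520.98 + freight 7170.85 + insurance 649.45 = 13481.50
Buyer's account: destination terminal 471.68 + duty 5007.59 = 5479.27

Seller's account: EUR 13481.50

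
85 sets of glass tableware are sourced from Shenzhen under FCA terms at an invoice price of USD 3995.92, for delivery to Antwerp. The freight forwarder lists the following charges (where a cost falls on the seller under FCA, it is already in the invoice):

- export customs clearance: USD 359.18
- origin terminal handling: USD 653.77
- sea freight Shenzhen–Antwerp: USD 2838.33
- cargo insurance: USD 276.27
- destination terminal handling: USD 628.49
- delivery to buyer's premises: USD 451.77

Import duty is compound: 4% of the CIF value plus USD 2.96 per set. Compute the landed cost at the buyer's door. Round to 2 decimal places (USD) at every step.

FCA: the seller delivers export-cleared goods to the carrier; the buyer bears costs from that point.
Already in the invoice (seller's account under FCA): export clearance — exclude.
CIF value = FCA price + origin terminal + freight + insurance = 3995.92 + 653.77 + 2838.33 + 276.27 = 7764.29
Ad valorem component: 7764.29 × 4% = 310.57
Specific component: 85 × 2.96 = 251.60
Import duty = 310.57 + 251.60 = 562.17
Buyer bears: origin terminal 653.77 + freight 2838.33 + insurance 276.27 + destination terminal 628.49 + delivery 451.77 + duty 562.17 = 5410.80
Landed cost = invoice 3995.92 + 5410.80 = 9406.72

Total landed cost: USD 9406.72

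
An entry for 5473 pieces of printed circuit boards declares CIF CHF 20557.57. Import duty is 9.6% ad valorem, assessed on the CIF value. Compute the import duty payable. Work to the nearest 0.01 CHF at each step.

Import duty = 20557.57 × 9.6% = 1973.53

Import duty: CHF 1973.53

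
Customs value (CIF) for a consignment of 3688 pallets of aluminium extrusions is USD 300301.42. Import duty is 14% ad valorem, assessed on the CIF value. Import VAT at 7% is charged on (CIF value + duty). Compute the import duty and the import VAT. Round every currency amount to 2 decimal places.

Import duty: USD 42042.20; import VAT: USD 23964.05

Import duty = 300301.42 × 14% = 42042.20
VAT base = CIF + duty = 300301.42 + 42042.20 = 342343.62
Import VAT = 342343.62 × 7% = 23964.05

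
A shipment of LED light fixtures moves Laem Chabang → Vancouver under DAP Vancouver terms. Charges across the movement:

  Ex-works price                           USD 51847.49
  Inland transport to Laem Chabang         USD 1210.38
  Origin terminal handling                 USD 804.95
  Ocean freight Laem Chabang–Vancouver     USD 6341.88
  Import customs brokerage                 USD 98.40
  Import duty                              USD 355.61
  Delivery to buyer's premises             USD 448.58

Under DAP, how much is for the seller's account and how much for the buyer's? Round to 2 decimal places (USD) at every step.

DAP: the seller bears all costs to the named destination except import duty and clearance.
Seller's account: goods 51847.49 + inland to port 1210.38 + origin terminal 804.95 + freight 6341.88 + delivery 448.58 = 60653.28
Buyer's account: brokerage 98.40 + duty 355.61 = 454.01

Seller: USD 60653.28; buyer: USD 454.01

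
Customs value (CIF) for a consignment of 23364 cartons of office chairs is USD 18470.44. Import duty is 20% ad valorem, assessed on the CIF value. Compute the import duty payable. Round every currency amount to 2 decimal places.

Import duty: USD 3694.09

Import duty = 18470.44 × 20% = 3694.09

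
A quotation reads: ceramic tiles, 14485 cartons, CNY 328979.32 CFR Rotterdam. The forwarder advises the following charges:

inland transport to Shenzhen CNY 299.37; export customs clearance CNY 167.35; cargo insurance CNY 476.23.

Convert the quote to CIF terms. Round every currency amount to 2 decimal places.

Not relevant to the conversion: export clearance, inland to port — on the seller under both CFR and CIF; already in the CFR price and stays in the CIF price.
From CFR to CIF, the seller additionally bears: insurance.
CIF price = 328979.32 + 476.23 = 329455.55

CIF price: CNY 329455.55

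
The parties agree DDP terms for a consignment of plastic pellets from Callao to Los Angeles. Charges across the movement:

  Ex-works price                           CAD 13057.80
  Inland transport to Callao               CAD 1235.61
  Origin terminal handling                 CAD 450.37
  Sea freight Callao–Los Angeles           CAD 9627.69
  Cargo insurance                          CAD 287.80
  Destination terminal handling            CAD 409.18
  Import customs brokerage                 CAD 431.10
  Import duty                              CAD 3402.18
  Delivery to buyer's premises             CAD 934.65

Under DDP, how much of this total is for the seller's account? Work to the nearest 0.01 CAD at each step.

Seller's account: CAD 29836.38

DDP: the seller bears all costs including import duty.
Seller's account: goods 13057.80 + inland to port 1235.61 + origin terminal 450.37 + freight 9627.69 + insurance 287.80 + destination terminal 409.18 + brokerage 431.10 + duty 3402.18 + delivery 934.65 = 29836.38
Buyer's account: 0.00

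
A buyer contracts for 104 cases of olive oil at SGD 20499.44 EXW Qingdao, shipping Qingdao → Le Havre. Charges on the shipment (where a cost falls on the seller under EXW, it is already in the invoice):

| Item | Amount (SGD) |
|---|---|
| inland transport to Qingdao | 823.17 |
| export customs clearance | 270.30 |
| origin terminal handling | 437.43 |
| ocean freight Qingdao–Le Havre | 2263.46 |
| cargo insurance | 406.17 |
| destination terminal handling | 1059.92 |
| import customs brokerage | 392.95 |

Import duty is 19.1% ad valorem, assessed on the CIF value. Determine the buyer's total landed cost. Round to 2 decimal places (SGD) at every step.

EXW: the seller makes goods available at their premises; the buyer bears all onward costs.
CIF value = EXW price + inland to port + export clearance + origin terminal + freight + insurance = 20499.44 + 823.17 + 270.30 + 437.43 + 2263.46 + 406.17 = 24699.97
Import duty = 24699.97 × 19.1% = 4717.69
Buyer bears: inland to port 823.17 + export clearance 270.30 + origin terminal 437.43 + freight 2263.46 + insurance 406.17 + destination terminal 1059.92 + brokerage 392.95 + duty 4717.69 = 10371.09
Landed cost = invoice 20499.44 + 10371.09 = 30870.53

Total landed cost: SGD 30870.53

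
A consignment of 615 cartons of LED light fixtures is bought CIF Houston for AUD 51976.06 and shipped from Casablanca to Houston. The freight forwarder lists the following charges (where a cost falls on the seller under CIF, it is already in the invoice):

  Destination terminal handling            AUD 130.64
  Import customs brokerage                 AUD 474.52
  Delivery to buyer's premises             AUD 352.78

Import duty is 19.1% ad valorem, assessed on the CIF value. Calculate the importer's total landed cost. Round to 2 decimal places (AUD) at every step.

CIF: the seller pays costs through ocean freight and marine insurance to the destination port.
The CIF price already equals the CIF value: 51976.06
Import duty = 51976.06 × 19.1% = 9927.43
Buyer bears: destination terminal 130.64 + brokerage 474.52 + delivery 352.78 + duty 9927.43 = 10885.37
Landed cost = invoice 51976.06 + 10885.37 = 62861.43

Total landed cost: AUD 62861.43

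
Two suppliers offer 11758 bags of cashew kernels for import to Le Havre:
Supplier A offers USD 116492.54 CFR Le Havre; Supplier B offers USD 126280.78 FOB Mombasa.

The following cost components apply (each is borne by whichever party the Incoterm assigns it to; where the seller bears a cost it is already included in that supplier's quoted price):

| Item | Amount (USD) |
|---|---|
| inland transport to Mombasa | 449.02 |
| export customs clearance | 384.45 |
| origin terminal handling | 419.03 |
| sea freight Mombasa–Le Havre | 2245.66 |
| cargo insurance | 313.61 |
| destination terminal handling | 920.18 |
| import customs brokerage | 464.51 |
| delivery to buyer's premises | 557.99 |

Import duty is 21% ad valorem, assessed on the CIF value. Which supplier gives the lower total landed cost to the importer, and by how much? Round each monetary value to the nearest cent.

Supplier A is cheaper by USD 14561.02

Supplier A (CFR):
CIF value = CFR price + insurance = 116492.54 + 313.61 = 116806.15
Import duty = 116806.15 × 21% = 24529.29
Buyer bears (A): 313.61 + 920.18 + 464.51 + 557.99 = 2256.29
Landed cost (A) = invoice 116492.54 + 2256.29 + duty 24529.29 = 143278.12
Supplier B (FOB):
CIF value = FOB price + freight + insurance = 126280.78 + 2245.66 + 313.61 = 128840.05
Import duty = 128840.05 × 21% = 27056.41
Buyer bears (B): 2245.66 + 313.61 + 920.18 + 464.51 + 557.99 = 4501.95
Landed cost (B) = invoice 126280.78 + 4501.95 + duty 27056.41 = 157839.14
Difference = |143278.12 − 157839.14| = 14561.02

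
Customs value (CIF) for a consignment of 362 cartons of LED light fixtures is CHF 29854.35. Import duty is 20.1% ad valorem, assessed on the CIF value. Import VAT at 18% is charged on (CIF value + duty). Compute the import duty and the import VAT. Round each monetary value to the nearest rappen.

Import duty = 29854.35 × 20.1% = 6000.72
VAT base = CIF + duty = 29854.35 + 6000.72 = 35855.07
Import VAT = 35855.07 × 18% = 6453.91

Import duty: CHF 6000.72; import VAT: CHF 6453.91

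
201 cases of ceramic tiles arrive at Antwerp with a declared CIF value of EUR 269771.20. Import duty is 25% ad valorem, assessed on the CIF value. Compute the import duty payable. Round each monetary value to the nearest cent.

Import duty: EUR 67442.80

Import duty = 269771.20 × 25% = 67442.80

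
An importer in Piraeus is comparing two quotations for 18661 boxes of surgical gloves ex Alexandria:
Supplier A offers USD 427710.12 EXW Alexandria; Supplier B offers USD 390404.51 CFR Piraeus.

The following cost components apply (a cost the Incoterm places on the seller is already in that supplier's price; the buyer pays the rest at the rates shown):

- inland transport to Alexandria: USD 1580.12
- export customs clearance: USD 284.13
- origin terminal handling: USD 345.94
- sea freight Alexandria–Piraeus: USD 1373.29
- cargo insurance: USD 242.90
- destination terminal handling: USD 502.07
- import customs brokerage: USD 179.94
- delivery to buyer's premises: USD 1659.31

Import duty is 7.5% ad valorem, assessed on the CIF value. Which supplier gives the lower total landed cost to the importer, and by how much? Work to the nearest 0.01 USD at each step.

Supplier B is cheaper by USD 43955.77

Supplier A (EXW):
CIF value = EXW price + inland to port + export clearance + origin terminal + freight + insurance = 427710.12 + 1580.12 + 284.13 + 345.94 + 1373.29 + 242.90 = 431536.50
Import duty = 431536.50 × 7.5% = 32365.24
Buyer bears (A): 1580.12 + 284.13 + 345.94 + 1373.29 + 242.90 + 502.07 + 179.94 + 1659.31 = 6167.70
Landed cost (A) = invoice 427710.12 + 6167.70 + duty 32365.24 = 466243.06
Supplier B (CFR):
CIF value = CFR price + insurance = 390404.51 + 242.90 = 390647.41
Import duty = 390647.41 × 7.5% = 29298.56
Buyer bears (B): 242.90 + 502.07 + 179.94 + 1659.31 = 2584.22
Landed cost (B) = invoice 390404.51 + 2584.22 + duty 29298.56 = 422287.29
Difference = |466243.06 − 422287.29| = 43955.77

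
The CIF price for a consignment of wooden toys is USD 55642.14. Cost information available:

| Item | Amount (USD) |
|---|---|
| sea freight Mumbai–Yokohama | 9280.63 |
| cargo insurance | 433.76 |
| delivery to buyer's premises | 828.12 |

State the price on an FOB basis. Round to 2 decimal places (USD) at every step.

FOB price: USD 45927.75

Not relevant to the conversion: delivery — on the buyer under both terms; not part of either seller's price.
From CIF to FOB, the seller no longer bears: freight, insurance.
FOB price = 55642.14 − 9280.63 − 433.76 = 45927.75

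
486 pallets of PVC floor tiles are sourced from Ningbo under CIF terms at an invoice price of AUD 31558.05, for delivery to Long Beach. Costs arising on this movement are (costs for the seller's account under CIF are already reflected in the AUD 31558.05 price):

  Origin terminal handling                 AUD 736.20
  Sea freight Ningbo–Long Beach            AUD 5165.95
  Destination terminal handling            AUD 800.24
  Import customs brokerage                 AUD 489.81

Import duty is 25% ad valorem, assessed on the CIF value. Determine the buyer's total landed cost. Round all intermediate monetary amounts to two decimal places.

CIF: the seller pays costs through ocean freight and marine insurance to the destination port.
Already in the invoice (seller's account under CIF): origin terminal, freight — exclude.
The CIF price already equals the CIF value: 31558.05
Import duty = 31558.05 × 25% = 7889.51
Buyer bears: destination terminal 800.24 + brokerage 489.81 + duty 7889.51 = 9179.56
Landed cost = invoice 31558.05 + 9179.56 = 40737.61

Total landed cost: AUD 40737.61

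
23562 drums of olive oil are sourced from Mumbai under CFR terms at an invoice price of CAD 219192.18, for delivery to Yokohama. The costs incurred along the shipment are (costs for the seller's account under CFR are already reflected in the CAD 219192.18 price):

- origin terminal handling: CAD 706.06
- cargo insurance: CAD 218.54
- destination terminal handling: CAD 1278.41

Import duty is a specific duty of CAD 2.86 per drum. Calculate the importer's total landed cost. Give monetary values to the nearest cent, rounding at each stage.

Total landed cost: CAD 288076.45

CFR: the seller pays costs through ocean freight to the destination port, but not insurance.
Already in the invoice (seller's account under CFR): origin terminal — exclude.
CIF value = CFR price + insurance = 219192.18 + 218.54 = 219410.72
Import duty = 23562 × 2.86 = 67387.32
Buyer bears: insurance 218.54 + destination terminal 1278.41 + duty 67387.32 = 68884.27
Landed cost = invoice 219192.18 + 68884.27 = 288076.45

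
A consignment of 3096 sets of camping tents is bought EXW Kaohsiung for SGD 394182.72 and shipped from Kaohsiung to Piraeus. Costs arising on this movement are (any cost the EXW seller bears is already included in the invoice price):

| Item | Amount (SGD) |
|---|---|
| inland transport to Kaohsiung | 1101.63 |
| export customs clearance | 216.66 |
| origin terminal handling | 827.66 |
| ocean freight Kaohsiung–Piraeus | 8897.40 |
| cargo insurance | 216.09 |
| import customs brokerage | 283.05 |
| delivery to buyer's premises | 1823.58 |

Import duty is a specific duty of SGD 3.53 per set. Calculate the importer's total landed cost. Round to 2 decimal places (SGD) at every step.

Total landed cost: SGD 418477.67

EXW: the seller makes goods available at their premises; the buyer bears all onward costs.
CIF value = EXW price + inland to port + export clearance + origin terminal + freight + insurance = 394182.72 + 1101.63 + 216.66 + 827.66 + 8897.40 + 216.09 = 405442.16
Import duty = 3096 × 3.53 = 10928.88
Buyer bears: inland to port 1101.63 + export clearance 216.66 + origin terminal 827.66 + freight 8897.40 + insurance 216.09 + brokerage 283.05 + delivery 1823.58 + duty 10928.88 = 24294.95
Landed cost = invoice 394182.72 + 24294.95 = 418477.67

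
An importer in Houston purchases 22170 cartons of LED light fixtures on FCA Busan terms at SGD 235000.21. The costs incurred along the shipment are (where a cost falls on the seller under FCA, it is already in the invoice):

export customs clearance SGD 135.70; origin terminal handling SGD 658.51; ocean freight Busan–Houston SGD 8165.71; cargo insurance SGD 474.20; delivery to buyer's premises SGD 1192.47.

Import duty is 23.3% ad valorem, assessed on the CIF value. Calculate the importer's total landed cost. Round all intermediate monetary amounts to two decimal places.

FCA: the seller delivers export-cleared goods to the carrier; the buyer bears costs from that point.
Already in the invoice (seller's account under FCA): export clearance — exclude.
CIF value = FCA price + origin terminal + freight + insurance = 235000.21 + 658.51 + 8165.71 + 474.20 = 244298.63
Import duty = 244298.63 × 23.3% = 56921.58
Buyer bears: origin terminal 658.51 + freight 8165.71 + insurance 474.20 + delivery 1192.47 + duty 56921.58 = 67412.47
Landed cost = invoice 235000.21 + 67412.47 = 302412.68

Total landed cost: SGD 302412.68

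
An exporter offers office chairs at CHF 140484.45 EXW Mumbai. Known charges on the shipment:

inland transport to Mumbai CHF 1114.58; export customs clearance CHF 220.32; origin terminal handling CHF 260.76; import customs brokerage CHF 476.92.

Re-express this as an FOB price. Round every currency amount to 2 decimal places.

Not relevant to the conversion: brokerage — on the buyer under both terms; not part of either seller's price.
From EXW to FOB, the seller additionally bears: inland to port, export clearance, origin terminal.
FOB price = 140484.45 + 1114.58 + 220.32 + 260.76 = 142080.11

FOB price: CHF 142080.11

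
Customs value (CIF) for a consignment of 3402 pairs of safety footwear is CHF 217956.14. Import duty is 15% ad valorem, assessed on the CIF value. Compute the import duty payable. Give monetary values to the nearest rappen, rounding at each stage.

Import duty = 217956.14 × 15% = 32693.42

Import duty: CHF 32693.42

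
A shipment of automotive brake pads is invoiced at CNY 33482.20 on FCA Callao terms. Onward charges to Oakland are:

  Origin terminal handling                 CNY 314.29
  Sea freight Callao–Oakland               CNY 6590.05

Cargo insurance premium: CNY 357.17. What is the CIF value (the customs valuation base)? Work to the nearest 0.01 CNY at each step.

CIF = FCA price + pre-shipment costs + freight + insurance
CIF = 33482.20 + 314.29 + 6590.05 + 357.17 = 40743.71

CIF value: CNY 40743.71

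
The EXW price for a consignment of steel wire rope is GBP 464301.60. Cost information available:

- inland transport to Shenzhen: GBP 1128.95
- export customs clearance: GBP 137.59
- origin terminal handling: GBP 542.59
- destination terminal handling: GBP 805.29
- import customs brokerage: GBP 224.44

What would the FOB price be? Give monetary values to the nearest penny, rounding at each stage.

Not relevant to the conversion: brokerage, destination terminal — on the buyer under both terms; not part of either seller's price.
From EXW to FOB, the seller additionally bears: inland to port, export clearance, origin terminal.
FOB price = 464301.60 + 1128.95 + 137.59 + 542.59 = 466110.73

FOB price: GBP 466110.73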